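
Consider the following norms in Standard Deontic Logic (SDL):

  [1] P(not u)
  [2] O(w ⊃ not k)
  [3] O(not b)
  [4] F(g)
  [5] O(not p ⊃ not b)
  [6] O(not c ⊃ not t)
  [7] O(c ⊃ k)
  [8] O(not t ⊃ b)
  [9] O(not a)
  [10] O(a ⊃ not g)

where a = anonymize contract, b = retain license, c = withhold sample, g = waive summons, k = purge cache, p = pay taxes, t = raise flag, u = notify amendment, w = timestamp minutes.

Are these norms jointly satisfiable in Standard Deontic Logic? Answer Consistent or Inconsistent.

Consistent

Premise 10 is O(a ⊃ not g); even if O(not g) held, inferring O(a) would be affirming the consequent — invalid.
So O(a) is not derivable, and the apparent clash with O(not a) does not arise.
A world satisfying every obligation exists (e.g. a=false, b=false, c=true, g=false, k=true, p=false, t=true, u=false, w=false); no atom is both obligatory and forbidden, so the set is consistent.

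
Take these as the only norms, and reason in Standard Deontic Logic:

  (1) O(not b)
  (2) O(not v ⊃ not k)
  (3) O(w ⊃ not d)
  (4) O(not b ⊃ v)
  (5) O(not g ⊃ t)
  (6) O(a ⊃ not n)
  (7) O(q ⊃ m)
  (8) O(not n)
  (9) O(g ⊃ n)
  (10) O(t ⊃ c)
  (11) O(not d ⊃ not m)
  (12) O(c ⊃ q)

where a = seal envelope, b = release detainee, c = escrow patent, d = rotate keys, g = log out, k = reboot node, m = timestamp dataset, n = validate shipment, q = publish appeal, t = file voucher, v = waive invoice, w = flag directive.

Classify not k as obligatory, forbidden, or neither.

Neither

Premise 2 is O(not v ⊃ not k), but O(not v) is not derivable from the premises, so it does not yield O(not k).
No premise or chain of K-axiom applications forces O(not k), and none forces O(k). So not k is neither obligatory nor forbidden under these norms.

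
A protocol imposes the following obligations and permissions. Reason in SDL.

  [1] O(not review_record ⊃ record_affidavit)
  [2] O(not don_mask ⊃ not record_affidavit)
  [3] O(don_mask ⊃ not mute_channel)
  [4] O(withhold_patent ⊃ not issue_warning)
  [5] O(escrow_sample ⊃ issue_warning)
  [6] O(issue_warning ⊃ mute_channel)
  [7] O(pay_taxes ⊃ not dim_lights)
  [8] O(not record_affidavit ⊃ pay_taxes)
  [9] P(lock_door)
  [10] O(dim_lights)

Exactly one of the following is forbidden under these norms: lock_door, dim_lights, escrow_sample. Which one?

Premise 10 states O(dim_lights) outright.
Premise 7, O(pay_taxes ⊃ not dim_lights), contraposes to O(dim_lights ⊃ not pay_taxes); with O(dim_lights) we get O(not pay_taxes).
Premise 8, O(not record_affidavit ⊃ pay_taxes), contraposes to O(not pay_taxes ⊃ record_affidavit); with O(not pay_taxes) we get O(record_affidavit).
Premise 2, O(not don_mask ⊃ not record_affidavit), contraposes to O(record_affidavit ⊃ don_mask); with O(record_affidavit) we get O(don_mask).
Premise 3 is O(don_mask ⊃ not mute_channel); since O(don_mask), deontic closure gives O(not mute_channel).
The contrapositive of premise 6 (O(issue_warning ⊃ mute_channel)) is O(not mute_channel ⊃ not issue_warning), and O(not mute_channel) is already established, so O(not issue_warning).
Premise 5, O(escrow_sample ⊃ issue_warning), contraposes to O(not issue_warning ⊃ not escrow_sample); with O(not issue_warning) we get O(not escrow_sample).
So O(not escrow_sample) holds, i.e. escrow_sample is forbidden. None of the other listed options is forbidden under the premises.

escrow_sample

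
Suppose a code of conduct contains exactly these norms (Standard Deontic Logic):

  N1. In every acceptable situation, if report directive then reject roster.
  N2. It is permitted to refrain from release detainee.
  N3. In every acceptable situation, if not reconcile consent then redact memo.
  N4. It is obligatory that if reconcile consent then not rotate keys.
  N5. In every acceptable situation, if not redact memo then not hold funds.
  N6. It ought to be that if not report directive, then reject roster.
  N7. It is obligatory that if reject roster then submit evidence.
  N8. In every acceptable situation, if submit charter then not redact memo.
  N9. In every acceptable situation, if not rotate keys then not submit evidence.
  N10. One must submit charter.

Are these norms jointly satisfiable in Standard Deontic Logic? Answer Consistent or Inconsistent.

Inconsistent

By case analysis on ¬report_directive: premise 6 gives O(¬report_directive → reject_roster) and premise 1 gives O(report_directive → reject_roster), so O(reject_roster) either way.
Applying K to premise 7 (O(reject_roster → submit_evidence)) and O(reject_roster) yields O(submit_evidence).
Premise 9 is O(¬rotate_keys → ¬submit_evidence); contrapositively O(submit_evidence → rotate_keys). Since O(submit_evidence) holds, K gives O(rotate_keys).
Premise 4 is O(reconcile_consent → ¬rotate_keys); contrapositively O(rotate_keys → ¬reconcile_consent). Since O(rotate_keys) holds, K gives O(¬reconcile_consent).
Premise 3 is O(¬reconcile_consent → redact_memo); since O(¬reconcile_consent), deontic closure gives O(redact_memo).
The contrapositive of premise 8 (O(submit_charter → ¬redact_memo)) is O(redact_memo → ¬submit_charter), and O(redact_memo) is already established, so O(¬submit_charter).
Yet premise 10 states O(submit_charter).
We now have both O(¬submit_charter) and O(submit_charter) — submit_charter is simultaneously obligatory and forbidden, violating the D-axiom.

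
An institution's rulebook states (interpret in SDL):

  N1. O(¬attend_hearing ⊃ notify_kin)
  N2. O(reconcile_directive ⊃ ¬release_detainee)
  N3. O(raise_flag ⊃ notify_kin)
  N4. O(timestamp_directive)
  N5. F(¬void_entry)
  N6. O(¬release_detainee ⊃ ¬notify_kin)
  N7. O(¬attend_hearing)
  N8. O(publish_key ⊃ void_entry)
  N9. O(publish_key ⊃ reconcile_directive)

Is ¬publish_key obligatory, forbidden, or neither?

Obligatory

Premise 7 states O(¬attend_hearing) outright.
Premise 1 is O(¬attend_hearing ⊃ notify_kin); since O(¬attend_hearing), deontic closure gives O(notify_kin).
Premise 6, O(¬release_detainee ⊃ ¬notify_kin), contraposes to O(notify_kin ⊃ release_detainee); with O(notify_kin) we get O(release_detainee).
The contrapositive of premise 2 (O(reconcile_directive ⊃ ¬release_detainee)) is O(release_detainee ⊃ ¬reconcile_directive), and O(release_detainee) is already established, so O(¬reconcile_directive).
The contrapositive of premise 9 (O(publish_key ⊃ reconcile_directive)) is O(¬reconcile_directive ⊃ ¬publish_key), and O(¬reconcile_directive) is already established, so O(¬publish_key).
Premises 3, 4, 5, 8 do not contribute to this derivation.
Hence ¬publish_key is obligatory.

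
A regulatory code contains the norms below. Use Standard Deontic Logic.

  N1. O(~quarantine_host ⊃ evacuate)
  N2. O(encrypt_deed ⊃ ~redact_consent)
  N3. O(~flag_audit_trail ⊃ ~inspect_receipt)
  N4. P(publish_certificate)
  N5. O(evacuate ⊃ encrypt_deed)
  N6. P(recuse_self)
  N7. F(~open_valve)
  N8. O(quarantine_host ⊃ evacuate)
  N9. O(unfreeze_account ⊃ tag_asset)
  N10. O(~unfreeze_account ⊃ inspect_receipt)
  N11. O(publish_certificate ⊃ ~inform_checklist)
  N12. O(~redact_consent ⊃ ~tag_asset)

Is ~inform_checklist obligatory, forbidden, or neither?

Premise 11 is O(publish_certificate ⊃ ~inform_checklist), but O(publish_certificate) is not derivable from the premises (the permission P(publish_certificate) asserts only ~O(~publish_certificate), not O(publish_certificate)), so it does not yield O(~inform_checklist).
No premise or chain of K-axiom applications forces O(~inform_checklist), and none forces O(inform_checklist). So ~inform_checklist is neither obligatory nor forbidden under these norms.

Neither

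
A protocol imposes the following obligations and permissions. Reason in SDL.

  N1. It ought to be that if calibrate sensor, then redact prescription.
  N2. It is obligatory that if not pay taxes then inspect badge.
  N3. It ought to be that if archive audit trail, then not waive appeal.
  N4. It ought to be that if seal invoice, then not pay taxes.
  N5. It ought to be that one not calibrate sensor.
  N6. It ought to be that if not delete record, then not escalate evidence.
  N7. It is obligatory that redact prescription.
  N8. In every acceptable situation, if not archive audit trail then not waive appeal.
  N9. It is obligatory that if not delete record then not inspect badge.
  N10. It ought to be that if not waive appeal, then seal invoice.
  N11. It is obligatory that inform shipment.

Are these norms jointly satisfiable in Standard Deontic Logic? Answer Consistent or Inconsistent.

Consistent

Premise 1 is O(calibrate_sensor → redact_prescription); even if O(redact_prescription) held, inferring O(calibrate_sensor) would be affirming the consequent — invalid.
So O(calibrate_sensor) is not derivable, and the apparent clash with O(¬calibrate_sensor) does not arise.
A world satisfying every obligation exists (e.g. archive_audit_trail=false, calibrate_sensor=false, delete_record=true, escalate_evidence=false, inform_shipment=true, inspect_badge=true, pay_taxes=false, redact_prescription=true, seal_invoice=true, waive_appeal=false); no atom is both obligatory and forbidden, so the set is consistent.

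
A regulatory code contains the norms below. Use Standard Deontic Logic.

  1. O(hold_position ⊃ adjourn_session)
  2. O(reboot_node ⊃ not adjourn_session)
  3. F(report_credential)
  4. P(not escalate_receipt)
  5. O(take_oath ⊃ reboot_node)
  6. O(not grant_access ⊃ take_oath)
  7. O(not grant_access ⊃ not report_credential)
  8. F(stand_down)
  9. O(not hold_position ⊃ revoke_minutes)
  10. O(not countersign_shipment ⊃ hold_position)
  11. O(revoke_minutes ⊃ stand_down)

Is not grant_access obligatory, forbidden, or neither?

F(stand_down) at premise 8 means O(not stand_down).
Premise 11, O(revoke_minutes ⊃ stand_down), contraposes to O(not stand_down ⊃ not revoke_minutes); with O(not stand_down) we get O(not revoke_minutes).
The contrapositive of premise 9 (O(not hold_position ⊃ revoke_minutes)) is O(not revoke_minutes ⊃ hold_position), and O(not revoke_minutes) is already established, so O(hold_position).
With premise 1, O(hold_position ⊃ adjourn_session), the K-axiom yields O(adjourn_session).
The contrapositive of premise 2 (O(reboot_node ⊃ not adjourn_session)) is O(adjourn_session ⊃ not reboot_node), and O(adjourn_session) is already established, so O(not reboot_node).
Premise 5, O(take_oath ⊃ reboot_node), contraposes to O(not reboot_node ⊃ not take_oath); with O(not reboot_node) we get O(not take_oath).
The contrapositive of premise 6 (O(not grant_access ⊃ take_oath)) is O(not take_oath ⊃ grant_access), and O(not take_oath) is already established, so O(grant_access).
Premises 3, 4, 7, 10 do not contribute to this derivation.
Thus O(grant_access), which is F(not grant_access): not grant_access is forbidden.

Forbidden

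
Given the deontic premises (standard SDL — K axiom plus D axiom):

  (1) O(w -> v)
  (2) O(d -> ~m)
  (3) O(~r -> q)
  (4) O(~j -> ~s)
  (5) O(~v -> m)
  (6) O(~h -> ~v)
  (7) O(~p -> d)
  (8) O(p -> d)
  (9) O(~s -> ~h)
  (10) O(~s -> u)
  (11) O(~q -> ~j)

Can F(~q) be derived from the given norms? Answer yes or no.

By case analysis on ~p: premise 7 gives O(~p -> d) and premise 8 gives O(p -> d), so O(d) either way.
From O(d) and premise 2, O(d -> ~m), we obtain O(~m).
Premise 5, O(~v -> m), contraposes to O(~m -> v); with O(~m) we get O(v).
Premise 6, O(~h -> ~v), contraposes to O(v -> h); with O(v) we get O(h).
The contrapositive of premise 9 (O(~s -> ~h)) is O(h -> s), and O(h) is already established, so O(s).
Premise 4 is O(~j -> ~s); contrapositively O(s -> j). Since O(s) holds, K gives O(j).
The contrapositive of premise 11 (O(~q -> ~j)) is O(j -> q), and O(j) is already established, so O(q).
Premises 1, 3, 10 do not contribute to this derivation.
So O(q) holds, i.e. F(~q). The claim follows.

Yes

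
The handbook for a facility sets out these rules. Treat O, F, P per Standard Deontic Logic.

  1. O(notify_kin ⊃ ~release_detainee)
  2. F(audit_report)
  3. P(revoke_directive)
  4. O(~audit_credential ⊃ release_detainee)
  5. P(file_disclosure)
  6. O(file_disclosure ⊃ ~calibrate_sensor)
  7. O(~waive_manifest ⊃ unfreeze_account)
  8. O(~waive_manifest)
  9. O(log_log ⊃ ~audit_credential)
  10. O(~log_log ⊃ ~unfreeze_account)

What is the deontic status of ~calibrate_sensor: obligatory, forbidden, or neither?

Neither

Premise 6 is O(file_disclosure ⊃ ~calibrate_sensor), but O(file_disclosure) is not derivable from the premises (the permission P(file_disclosure) asserts only ~O(~file_disclosure), not O(file_disclosure)), so it does not yield O(~calibrate_sensor).
No premise or chain of K-axiom applications forces O(~calibrate_sensor), and none forces O(calibrate_sensor). So ~calibrate_sensor is neither obligatory nor forbidden under these norms.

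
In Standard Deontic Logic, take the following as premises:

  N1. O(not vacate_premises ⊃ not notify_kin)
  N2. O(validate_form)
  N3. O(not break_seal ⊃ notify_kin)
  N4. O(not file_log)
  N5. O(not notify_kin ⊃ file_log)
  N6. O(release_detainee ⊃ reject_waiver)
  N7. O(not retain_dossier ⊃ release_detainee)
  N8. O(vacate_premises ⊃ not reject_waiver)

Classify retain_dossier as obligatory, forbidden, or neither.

Premise 4 states O(not file_log) outright.
The contrapositive of premise 5 (O(not notify_kin ⊃ file_log)) is O(not file_log ⊃ notify_kin), and O(not file_log) is already established, so O(notify_kin).
Premise 1 is O(not vacate_premises ⊃ not notify_kin); contrapositively O(notify_kin ⊃ vacate_premises). Since O(notify_kin) holds, K gives O(vacate_premises).
From O(vacate_premises) and premise 8, O(vacate_premises ⊃ not reject_waiver), we obtain O(not reject_waiver).
Premise 6 is O(release_detainee ⊃ reject_waiver); contrapositively O(not reject_waiver ⊃ not release_detainee). Since O(not reject_waiver) holds, K gives O(not release_detainee).
The contrapositive of premise 7 (O(not retain_dossier ⊃ release_detainee)) is O(not release_detainee ⊃ retain_dossier), and O(not release_detainee) is already established, so O(retain_dossier).
Premises 2, 3 do not contribute to this derivation.
Hence retain_dossier is obligatory.

Obligatory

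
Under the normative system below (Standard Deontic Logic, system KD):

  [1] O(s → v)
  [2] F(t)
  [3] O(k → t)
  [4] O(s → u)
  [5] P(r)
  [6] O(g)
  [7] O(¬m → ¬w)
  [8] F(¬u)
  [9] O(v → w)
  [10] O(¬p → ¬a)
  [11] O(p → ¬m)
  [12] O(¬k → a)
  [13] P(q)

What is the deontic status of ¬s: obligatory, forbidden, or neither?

Obligatory

Premise 2, F(t), is equivalent to O(¬t).
Premise 3, O(k → t), contraposes to O(¬t → ¬k); with O(¬t) we get O(¬k).
Applying K to premise 12 (O(¬k → a)) and O(¬k) yields O(a).
Premise 10 is O(¬p → ¬a); contrapositively O(a → p). Since O(a) holds, K gives O(p).
Applying K to premise 11 (O(p → ¬m)) and O(p) yields O(¬m).
Premise 7 is O(¬m → ¬w); since O(¬m), deontic closure gives O(¬w).
The contrapositive of premise 9 (O(v → w)) is O(¬w → ¬v), and O(¬w) is already established, so O(¬v).
Premise 1 is O(s → v); contrapositively O(¬v → ¬s). Since O(¬v) holds, K gives O(¬s).
Premises 4, 5, 6, 8, 13 do not contribute to this derivation.
Hence ¬s is obligatory.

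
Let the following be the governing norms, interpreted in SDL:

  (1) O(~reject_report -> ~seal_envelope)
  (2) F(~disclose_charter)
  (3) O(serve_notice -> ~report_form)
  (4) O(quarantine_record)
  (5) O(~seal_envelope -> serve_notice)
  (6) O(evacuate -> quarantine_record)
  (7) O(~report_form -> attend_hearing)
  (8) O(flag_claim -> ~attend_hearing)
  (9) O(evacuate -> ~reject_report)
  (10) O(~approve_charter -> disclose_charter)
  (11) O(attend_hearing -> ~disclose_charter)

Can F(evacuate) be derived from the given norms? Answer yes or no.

Yes

Premise 2, F(~disclose_charter), is equivalent to O(disclose_charter).
Premise 11, O(attend_hearing -> ~disclose_charter), contraposes to O(disclose_charter -> ~attend_hearing); with O(disclose_charter) we get O(~attend_hearing).
Premise 7, O(~report_form -> attend_hearing), contraposes to O(~attend_hearing -> report_form); with O(~attend_hearing) we get O(report_form).
Premise 3 is O(serve_notice -> ~report_form); contrapositively O(report_form -> ~serve_notice). Since O(report_form) holds, K gives O(~serve_notice).
The contrapositive of premise 5 (O(~seal_envelope -> serve_notice)) is O(~serve_notice -> seal_envelope), and O(~serve_notice) is already established, so O(seal_envelope).
Premise 1 is O(~reject_report -> ~seal_envelope); contrapositively O(seal_envelope -> reject_report). Since O(seal_envelope) holds, K gives O(reject_report).
Premise 9 is O(evacuate -> ~reject_report); contrapositively O(reject_report -> ~evacuate). Since O(reject_report) holds, K gives O(~evacuate).
Premises 4, 6, 8, 10 do not contribute to this derivation.
So O(~evacuate) holds, i.e. F(evacuate). The claim follows.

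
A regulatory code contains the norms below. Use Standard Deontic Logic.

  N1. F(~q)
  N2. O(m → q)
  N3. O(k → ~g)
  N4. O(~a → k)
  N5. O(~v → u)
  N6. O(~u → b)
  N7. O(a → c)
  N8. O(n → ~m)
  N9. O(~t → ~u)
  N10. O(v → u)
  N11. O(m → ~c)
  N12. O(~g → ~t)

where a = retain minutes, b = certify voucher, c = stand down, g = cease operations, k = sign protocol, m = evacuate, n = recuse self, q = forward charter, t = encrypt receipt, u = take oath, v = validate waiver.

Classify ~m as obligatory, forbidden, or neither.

Obligatory

Premises 10 and 5 cover both cases: O(v → u) and O(~v → u). Since v ∨ ~v is a tautology, O(u) follows.
Premise 9, O(~t → ~u), contraposes to O(u → t); with O(u) we get O(t).
Premise 12, O(~g → ~t), contraposes to O(t → g); with O(t) we get O(g).
The contrapositive of premise 3 (O(k → ~g)) is O(g → ~k), and O(g) is already established, so O(~k).
The contrapositive of premise 4 (O(~a → k)) is O(~k → a), and O(~k) is already established, so O(a).
Applying K to premise 7 (O(a → c)) and O(a) yields O(c).
The contrapositive of premise 11 (O(m → ~c)) is O(c → ~m), and O(c) is already established, so O(~m).
Premises 1, 2, 6, 8 do not contribute to this derivation.
Hence ~m is obligatory.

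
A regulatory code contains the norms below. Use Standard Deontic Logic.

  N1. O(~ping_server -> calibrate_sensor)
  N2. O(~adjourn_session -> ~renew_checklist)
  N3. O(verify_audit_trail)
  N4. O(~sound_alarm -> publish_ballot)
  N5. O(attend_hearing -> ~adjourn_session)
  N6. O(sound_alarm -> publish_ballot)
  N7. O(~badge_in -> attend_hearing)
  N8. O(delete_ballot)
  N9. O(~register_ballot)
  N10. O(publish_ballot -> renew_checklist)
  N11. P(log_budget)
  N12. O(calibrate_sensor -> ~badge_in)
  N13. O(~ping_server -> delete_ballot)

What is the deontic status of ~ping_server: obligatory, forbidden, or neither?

Forbidden

By case analysis on sound_alarm: premise 6 gives O(sound_alarm -> publish_ballot) and premise 4 gives O(~sound_alarm -> publish_ballot), so O(publish_ballot) either way.
Premise 10 is O(publish_ballot -> renew_checklist); since O(publish_ballot), deontic closure gives O(renew_checklist).
Premise 2 is O(~adjourn_session -> ~renew_checklist); contrapositively O(renew_checklist -> adjourn_session). Since O(renew_checklist) holds, K gives O(adjourn_session).
The contrapositive of premise 5 (O(attend_hearing -> ~adjourn_session)) is O(adjourn_session -> ~attend_hearing), and O(adjourn_session) is already established, so O(~attend_hearing).
Premise 7 is O(~badge_in -> attend_hearing); contrapositively O(~attend_hearing -> badge_in). Since O(~attend_hearing) holds, K gives O(badge_in).
The contrapositive of premise 12 (O(calibrate_sensor -> ~badge_in)) is O(badge_in -> ~calibrate_sensor), and O(badge_in) is already established, so O(~calibrate_sensor).
Premise 1, O(~ping_server -> calibrate_sensor), contraposes to O(~calibrate_sensor -> ping_server); with O(~calibrate_sensor) we get O(ping_server).
Premises 3, 8, 9, 11, 13 do not contribute to this derivation.
Thus O(ping_server), which is F(~ping_server): ~ping_server is forbidden.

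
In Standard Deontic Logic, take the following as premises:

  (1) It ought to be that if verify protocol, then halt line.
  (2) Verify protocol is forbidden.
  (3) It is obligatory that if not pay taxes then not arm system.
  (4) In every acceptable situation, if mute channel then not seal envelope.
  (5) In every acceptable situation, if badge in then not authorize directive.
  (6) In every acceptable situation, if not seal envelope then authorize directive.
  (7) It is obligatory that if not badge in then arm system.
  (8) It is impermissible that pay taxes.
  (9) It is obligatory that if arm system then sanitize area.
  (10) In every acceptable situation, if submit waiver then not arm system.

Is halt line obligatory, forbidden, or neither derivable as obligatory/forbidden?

Premise 1 is O(verify_protocol → halt_line), but O(verify_protocol) is not derivable from the premises, so it does not yield O(halt_line).
No premise or chain of K-axiom applications forces O(halt_line), and none forces O(¬halt_line). So halt_line is neither obligatory nor forbidden under these norms.

Neither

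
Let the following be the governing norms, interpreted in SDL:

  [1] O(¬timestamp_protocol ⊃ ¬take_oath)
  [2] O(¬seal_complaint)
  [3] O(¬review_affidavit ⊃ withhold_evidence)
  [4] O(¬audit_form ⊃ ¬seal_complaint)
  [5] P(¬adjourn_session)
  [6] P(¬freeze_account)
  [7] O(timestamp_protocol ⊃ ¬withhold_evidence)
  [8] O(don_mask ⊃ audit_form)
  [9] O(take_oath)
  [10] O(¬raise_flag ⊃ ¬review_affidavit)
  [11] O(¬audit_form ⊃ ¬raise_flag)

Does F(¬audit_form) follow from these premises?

Yes

From premise 9 we have O(take_oath).
The contrapositive of premise 1 (O(¬timestamp_protocol ⊃ ¬take_oath)) is O(take_oath ⊃ timestamp_protocol), and O(take_oath) is already established, so O(timestamp_protocol).
With premise 7, O(timestamp_protocol ⊃ ¬withhold_evidence), the K-axiom yields O(¬withhold_evidence).
Premise 3, O(¬review_affidavit ⊃ withhold_evidence), contraposes to O(¬withhold_evidence ⊃ review_affidavit); with O(¬withhold_evidence) we get O(review_affidavit).
The contrapositive of premise 10 (O(¬raise_flag ⊃ ¬review_affidavit)) is O(review_affidavit ⊃ raise_flag), and O(review_affidavit) is already established, so O(raise_flag).
Premise 11 is O(¬audit_form ⊃ ¬raise_flag); contrapositively O(raise_flag ⊃ audit_form). Since O(raise_flag) holds, K gives O(audit_form).
Premises 2, 4, 5, 6, 8 do not contribute to this derivation.
So O(audit_form) holds, i.e. F(¬audit_form). The claim follows.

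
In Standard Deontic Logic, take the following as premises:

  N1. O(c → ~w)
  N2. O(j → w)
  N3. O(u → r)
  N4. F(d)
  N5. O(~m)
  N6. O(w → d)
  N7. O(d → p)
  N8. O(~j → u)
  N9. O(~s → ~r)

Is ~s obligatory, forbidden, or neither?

Forbidden

Premise 4 is F(d), i.e. O(~d).
The contrapositive of premise 6 (O(w → d)) is O(~d → ~w), and O(~d) is already established, so O(~w).
The contrapositive of premise 2 (O(j → w)) is O(~w → ~j), and O(~w) is already established, so O(~j).
From O(~j) and premise 8, O(~j → u), we obtain O(u).
From O(u) and premise 3, O(u → r), we obtain O(r).
The contrapositive of premise 9 (O(~s → ~r)) is O(r → s), and O(r) is already established, so O(s).
Premises 1, 5, 7 do not contribute to this derivation.
Thus O(s), which is F(~s): ~s is forbidden.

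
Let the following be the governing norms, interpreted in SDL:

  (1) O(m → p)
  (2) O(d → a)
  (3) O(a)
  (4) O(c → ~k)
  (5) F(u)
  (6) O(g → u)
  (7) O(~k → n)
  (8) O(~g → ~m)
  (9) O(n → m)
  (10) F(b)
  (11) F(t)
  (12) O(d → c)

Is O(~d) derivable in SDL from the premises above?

Premise 5 is F(u), i.e. O(~u).
Premise 6 is O(g → u); contrapositively O(~u → ~g). Since O(~u) holds, K gives O(~g).
Applying K to premise 8 (O(~g → ~m)) and O(~g) yields O(~m).
Premise 9, O(n → m), contraposes to O(~m → ~n); with O(~m) we get O(~n).
Premise 7, O(~k → n), contraposes to O(~n → k); with O(~n) we get O(k).
Premise 4 is O(c → ~k); contrapositively O(k → ~c). Since O(k) holds, K gives O(~c).
Premise 12, O(d → c), contraposes to O(~c → ~d); with O(~c) we get O(~d).
Premises 1, 2, 3, 10, 11 do not contribute to this derivation.
So O(~d) follows.

Yes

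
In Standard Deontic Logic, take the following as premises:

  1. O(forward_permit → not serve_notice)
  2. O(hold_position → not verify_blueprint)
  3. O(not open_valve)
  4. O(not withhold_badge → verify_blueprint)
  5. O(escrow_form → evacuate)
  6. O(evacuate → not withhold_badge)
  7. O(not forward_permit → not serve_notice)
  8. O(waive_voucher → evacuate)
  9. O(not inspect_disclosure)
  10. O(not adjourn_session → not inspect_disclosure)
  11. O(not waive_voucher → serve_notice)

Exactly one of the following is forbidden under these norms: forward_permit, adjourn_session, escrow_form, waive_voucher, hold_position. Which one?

Premises 1 and 7 cover both cases: O(forward_permit → not serve_notice) and O(not forward_permit → not serve_notice). Since forward_permit ∨ not forward_permit is a tautology, O(not serve_notice) follows.
The contrapositive of premise 11 (O(not waive_voucher → serve_notice)) is O(not serve_notice → waive_voucher), and O(not serve_notice) is already established, so O(waive_voucher).
With premise 8, O(waive_voucher → evacuate), the K-axiom yields O(evacuate).
Premise 6 is O(evacuate → not withhold_badge); since O(evacuate), deontic closure gives O(not withhold_badge).
With premise 4, O(not withhold_badge → verify_blueprint), the K-axiom yields O(verify_blueprint).
The contrapositive of premise 2 (O(hold_position → not verify_blueprint)) is O(verify_blueprint → not hold_position), and O(verify_blueprint) is already established, so O(not hold_position).
So O(not hold_position) holds, i.e. hold_position is forbidden. None of the other listed options is forbidden under the premises.

hold_position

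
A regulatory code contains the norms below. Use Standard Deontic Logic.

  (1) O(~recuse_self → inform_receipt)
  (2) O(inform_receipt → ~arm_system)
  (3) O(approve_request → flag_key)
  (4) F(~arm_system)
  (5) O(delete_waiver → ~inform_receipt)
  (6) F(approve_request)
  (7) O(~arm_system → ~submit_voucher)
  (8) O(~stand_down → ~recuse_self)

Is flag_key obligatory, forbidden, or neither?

Neither

Premise 3 is O(approve_request → flag_key), but O(approve_request) is not derivable from the premises, so it does not yield O(flag_key).
No premise or chain of K-axiom applications forces O(flag_key), and none forces O(~flag_key). So flag_key is neither obligatory nor forbidden under these norms.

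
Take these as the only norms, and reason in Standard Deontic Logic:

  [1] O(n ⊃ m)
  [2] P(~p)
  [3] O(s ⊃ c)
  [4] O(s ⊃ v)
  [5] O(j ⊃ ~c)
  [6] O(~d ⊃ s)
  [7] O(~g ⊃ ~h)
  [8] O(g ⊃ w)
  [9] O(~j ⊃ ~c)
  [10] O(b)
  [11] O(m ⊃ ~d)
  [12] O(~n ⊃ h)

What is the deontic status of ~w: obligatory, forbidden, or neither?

Premises 9 and 5 cover both cases: O(~j ⊃ ~c) and O(j ⊃ ~c). Since ~j ∨ j is a tautology, O(~c) follows.
Premise 3 is O(s ⊃ c); contrapositively O(~c ⊃ ~s). Since O(~c) holds, K gives O(~s).
The contrapositive of premise 6 (O(~d ⊃ s)) is O(~s ⊃ d), and O(~s) is already established, so O(d).
Premise 11, O(m ⊃ ~d), contraposes to O(d ⊃ ~m); with O(d) we get O(~m).
The contrapositive of premise 1 (O(n ⊃ m)) is O(~m ⊃ ~n), and O(~m) is already established, so O(~n).
With premise 12, O(~n ⊃ h), the K-axiom yields O(h).
Premise 7, O(~g ⊃ ~h), contraposes to O(h ⊃ g); with O(h) we get O(g).
Applying K to premise 8 (O(g ⊃ w)) and O(g) yields O(w).
Premises 2, 4, 10 do not contribute to this derivation.
Thus O(w), which is F(~w): ~w is forbidden.

Forbidden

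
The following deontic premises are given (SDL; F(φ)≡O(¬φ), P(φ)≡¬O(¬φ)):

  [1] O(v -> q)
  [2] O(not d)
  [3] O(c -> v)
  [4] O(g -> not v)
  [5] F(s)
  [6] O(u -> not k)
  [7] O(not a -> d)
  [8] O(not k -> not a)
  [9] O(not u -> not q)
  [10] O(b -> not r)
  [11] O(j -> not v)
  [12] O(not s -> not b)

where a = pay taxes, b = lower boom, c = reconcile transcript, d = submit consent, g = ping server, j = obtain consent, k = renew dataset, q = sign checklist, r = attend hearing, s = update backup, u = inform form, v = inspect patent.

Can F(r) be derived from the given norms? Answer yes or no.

Premise 10 is O(b -> not r), but O(b) is not derivable from the premises, so it does not yield O(not r).
No other premise forces O(not r). An ideal world satisfying every premise can still have r true, so F(r) is not derivable.

No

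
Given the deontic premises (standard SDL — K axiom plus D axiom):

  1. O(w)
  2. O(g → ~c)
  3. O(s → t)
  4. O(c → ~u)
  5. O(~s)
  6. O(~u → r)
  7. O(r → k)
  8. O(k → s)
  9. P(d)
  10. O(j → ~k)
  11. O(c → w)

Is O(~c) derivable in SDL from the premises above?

Premise 5 states O(~s) outright.
The contrapositive of premise 8 (O(k → s)) is O(~s → ~k), and O(~s) is already established, so O(~k).
Premise 7, O(r → k), contraposes to O(~k → ~r); with O(~k) we get O(~r).
Premise 6, O(~u → r), contraposes to O(~r → u); with O(~r) we get O(u).
Premise 4, O(c → ~u), contraposes to O(u → ~c); with O(u) we get O(~c).
Premises 1, 2, 3, 9, 10, 11 do not contribute to this derivation.
So O(~c) follows.

Yes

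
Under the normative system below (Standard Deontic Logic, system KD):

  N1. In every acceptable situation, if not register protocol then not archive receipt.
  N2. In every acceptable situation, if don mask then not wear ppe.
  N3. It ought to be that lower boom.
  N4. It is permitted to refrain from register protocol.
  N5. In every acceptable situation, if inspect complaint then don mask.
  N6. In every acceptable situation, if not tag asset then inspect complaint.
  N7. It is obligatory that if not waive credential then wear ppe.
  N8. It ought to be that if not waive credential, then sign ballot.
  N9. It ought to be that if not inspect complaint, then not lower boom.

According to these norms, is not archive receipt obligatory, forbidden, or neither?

Premise 1 is O(¬register_protocol → ¬archive_receipt), but O(¬register_protocol) is not derivable from the premises (the permission P(¬register_protocol) asserts only ¬O(register_protocol), not O(¬register_protocol)), so it does not yield O(¬archive_receipt).
No premise or chain of K-axiom applications forces O(¬archive_receipt), and none forces O(archive_receipt). So ¬archive_receipt is neither obligatory nor forbidden under these norms.

Neither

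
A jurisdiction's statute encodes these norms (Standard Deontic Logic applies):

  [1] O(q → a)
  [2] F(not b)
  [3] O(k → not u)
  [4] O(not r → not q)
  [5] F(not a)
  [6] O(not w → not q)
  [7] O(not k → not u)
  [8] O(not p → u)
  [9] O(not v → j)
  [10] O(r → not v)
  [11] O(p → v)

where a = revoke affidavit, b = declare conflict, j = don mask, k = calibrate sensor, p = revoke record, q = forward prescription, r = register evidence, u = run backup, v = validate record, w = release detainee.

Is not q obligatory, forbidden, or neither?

Obligatory

Premises 7 and 3 cover both cases: O(not k → not u) and O(k → not u). Since not k ∨ k is a tautology, O(not u) follows.
Premise 8, O(not p → u), contraposes to O(not u → p); with O(not u) we get O(p).
Premise 11 is O(p → v); since O(p), deontic closure gives O(v).
Premise 10 is O(r → not v); contrapositively O(v → not r). Since O(v) holds, K gives O(not r).
Applying K to premise 4 (O(not r → not q)) and O(not r) yields O(not q).
Premises 1, 2, 5, 6, 9 do not contribute to this derivation.
Hence not q is obligatory.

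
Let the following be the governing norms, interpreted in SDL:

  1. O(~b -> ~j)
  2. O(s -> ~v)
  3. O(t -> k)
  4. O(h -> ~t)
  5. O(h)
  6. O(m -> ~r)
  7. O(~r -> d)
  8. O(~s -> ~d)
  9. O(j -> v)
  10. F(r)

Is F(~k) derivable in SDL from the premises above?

No

Premise 3 is O(t -> k), but O(t) is not derivable from the premises, so it does not yield O(k).
No other premise forces O(k). An ideal world satisfying every premise can still have ~k true, so F(~k) is not derivable.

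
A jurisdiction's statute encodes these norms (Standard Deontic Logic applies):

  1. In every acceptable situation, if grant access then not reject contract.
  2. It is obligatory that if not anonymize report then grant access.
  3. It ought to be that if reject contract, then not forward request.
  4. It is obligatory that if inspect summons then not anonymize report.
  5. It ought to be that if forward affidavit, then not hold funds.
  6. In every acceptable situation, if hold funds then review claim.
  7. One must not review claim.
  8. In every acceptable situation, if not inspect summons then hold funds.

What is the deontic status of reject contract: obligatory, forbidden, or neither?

Premise 7 is F(review_claim), i.e. O(¬review_claim).
Premise 6 is O(hold_funds → review_claim); contrapositively O(¬review_claim → ¬hold_funds). Since O(¬review_claim) holds, K gives O(¬hold_funds).
Premise 8, O(¬inspect_summons → hold_funds), contraposes to O(¬hold_funds → inspect_summons); with O(¬hold_funds) we get O(inspect_summons).
With premise 4, O(inspect_summons → ¬anonymize_report), the K-axiom yields O(¬anonymize_report).
From O(¬anonymize_report) and premise 2, O(¬anonymize_report → grant_access), we obtain O(grant_access).
Premise 1 is O(grant_access → ¬reject_contract); since O(grant_access), deontic closure gives O(¬reject_contract).
Premises 3, 5 do not contribute to this derivation.
Thus O(¬reject_contract), which is F(reject_contract): reject_contract is forbidden.

Forbidden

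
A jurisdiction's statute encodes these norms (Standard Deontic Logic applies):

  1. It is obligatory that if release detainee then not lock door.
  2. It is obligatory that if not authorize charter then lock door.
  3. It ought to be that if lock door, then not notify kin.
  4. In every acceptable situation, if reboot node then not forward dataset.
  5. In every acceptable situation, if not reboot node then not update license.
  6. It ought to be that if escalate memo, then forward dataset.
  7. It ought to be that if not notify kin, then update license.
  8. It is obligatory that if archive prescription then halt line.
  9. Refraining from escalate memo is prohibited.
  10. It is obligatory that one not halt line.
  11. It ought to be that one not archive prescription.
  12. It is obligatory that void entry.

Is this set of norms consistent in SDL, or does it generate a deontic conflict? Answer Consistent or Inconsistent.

Premise 8 is O(archive_prescription → halt_line), but O(archive_prescription) is not derivable from the premises, so it does not yield O(halt_line).
So O(halt_line) is not derivable, and the apparent clash with O(¬halt_line) does not arise.
A world satisfying every obligation exists (e.g. archive_prescription=false, authorize_charter=true, escalate_memo=true, forward_dataset=true, halt_line=false, lock_door=false, notify_kin=true, reboot_node=false, release_detainee=false, update_license=false, void_entry=true); no atom is both obligatory and forbidden, so the set is consistent.

Consistent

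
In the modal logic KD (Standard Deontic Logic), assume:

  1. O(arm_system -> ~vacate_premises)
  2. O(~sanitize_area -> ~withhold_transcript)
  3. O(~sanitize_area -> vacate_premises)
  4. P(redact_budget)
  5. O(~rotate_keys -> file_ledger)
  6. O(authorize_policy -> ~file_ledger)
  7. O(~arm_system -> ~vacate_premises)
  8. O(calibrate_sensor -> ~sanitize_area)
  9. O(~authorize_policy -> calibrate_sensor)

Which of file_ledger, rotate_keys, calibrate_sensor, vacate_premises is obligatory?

rotate_keys

Premises 1 and 7 cover both cases: O(arm_system -> ~vacate_premises) and O(~arm_system -> ~vacate_premises). Since arm_system ∨ ~arm_system is a tautology, O(~vacate_premises) follows.
Premise 3 is O(~sanitize_area -> vacate_premises); contrapositively O(~vacate_premises -> sanitize_area). Since O(~vacate_premises) holds, K gives O(sanitize_area).
The contrapositive of premise 8 (O(calibrate_sensor -> ~sanitize_area)) is O(sanitize_area -> ~calibrate_sensor), and O(sanitize_area) is already established, so O(~calibrate_sensor).
Premise 9 is O(~authorize_policy -> calibrate_sensor); contrapositively O(~calibrate_sensor -> authorize_policy). Since O(~calibrate_sensor) holds, K gives O(authorize_policy).
With premise 6, O(authorize_policy -> ~file_ledger), the K-axiom yields O(~file_ledger).
The contrapositive of premise 5 (O(~rotate_keys -> file_ledger)) is O(~file_ledger -> rotate_keys), and O(~file_ledger) is already established, so O(rotate_keys).
So O(rotate_keys) holds — rotate_keys is obligatory. None of the other listed options is made obligatory by any chain of premises.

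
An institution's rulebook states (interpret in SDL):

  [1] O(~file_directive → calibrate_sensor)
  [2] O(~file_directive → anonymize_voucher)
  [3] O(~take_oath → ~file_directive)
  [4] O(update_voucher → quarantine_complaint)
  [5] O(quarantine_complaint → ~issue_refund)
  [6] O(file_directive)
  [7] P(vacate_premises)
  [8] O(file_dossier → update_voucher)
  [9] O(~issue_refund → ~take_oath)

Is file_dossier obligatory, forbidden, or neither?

From premise 6 we have O(file_directive).
Premise 3, O(~take_oath → ~file_directive), contraposes to O(file_directive → take_oath); with O(file_directive) we get O(take_oath).
Premise 9, O(~issue_refund → ~take_oath), contraposes to O(take_oath → issue_refund); with O(take_oath) we get O(issue_refund).
Premise 5 is O(quarantine_complaint → ~issue_refund); contrapositively O(issue_refund → ~quarantine_complaint). Since O(issue_refund) holds, K gives O(~quarantine_complaint).
Premise 4, O(update_voucher → quarantine_complaint), contraposes to O(~quarantine_complaint → ~update_voucher); with O(~quarantine_complaint) we get O(~update_voucher).
Premise 8, O(file_dossier → update_voucher), contraposes to O(~update_voucher → ~file_dossier); with O(~update_voucher) we get O(~file_dossier).
Premises 1, 2, 7 do not contribute to this derivation.
Thus O(~file_dossier), which is F(file_dossier): file_dossier is forbidden.

Forbidden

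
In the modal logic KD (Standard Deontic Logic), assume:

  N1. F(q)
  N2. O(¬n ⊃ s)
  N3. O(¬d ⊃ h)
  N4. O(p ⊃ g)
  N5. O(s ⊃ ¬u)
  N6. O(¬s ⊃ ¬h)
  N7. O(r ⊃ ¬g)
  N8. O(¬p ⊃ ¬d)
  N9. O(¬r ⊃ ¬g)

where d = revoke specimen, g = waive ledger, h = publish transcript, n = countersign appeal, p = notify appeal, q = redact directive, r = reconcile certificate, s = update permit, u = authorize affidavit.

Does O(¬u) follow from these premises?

Yes

By case analysis on ¬r: premise 9 gives O(¬r ⊃ ¬g) and premise 7 gives O(r ⊃ ¬g), so O(¬g) either way.
The contrapositive of premise 4 (O(p ⊃ g)) is O(¬g ⊃ ¬p), and O(¬g) is already established, so O(¬p).
Applying K to premise 8 (O(¬p ⊃ ¬d)) and O(¬p) yields O(¬d).
With premise 3, O(¬d ⊃ h), the K-axiom yields O(h).
The contrapositive of premise 6 (O(¬s ⊃ ¬h)) is O(h ⊃ s), and O(h) is already established, so O(s).
Applying K to premise 5 (O(s ⊃ ¬u)) and O(s) yields O(¬u).
Premises 1, 2 do not contribute to this derivation.
So O(¬u) follows.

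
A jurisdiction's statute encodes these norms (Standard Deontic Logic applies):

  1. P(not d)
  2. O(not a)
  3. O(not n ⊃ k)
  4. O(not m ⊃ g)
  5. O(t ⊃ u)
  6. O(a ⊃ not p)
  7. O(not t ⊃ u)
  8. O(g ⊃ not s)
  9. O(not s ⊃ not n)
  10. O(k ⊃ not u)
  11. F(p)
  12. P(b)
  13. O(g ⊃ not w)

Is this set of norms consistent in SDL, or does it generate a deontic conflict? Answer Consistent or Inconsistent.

Consistent

Premise 6 is O(a ⊃ not p); even if O(not p) held, inferring O(a) would be affirming the consequent — invalid.
So O(a) is not derivable, and the apparent clash with O(not a) does not arise.
A world satisfying every obligation exists (e.g. a=false, b=false, d=false, g=false, k=false, m=true, n=true, p=false, s=true, t=false, u=true, w=false); no atom is both obligatory and forbidden, so the set is consistent.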